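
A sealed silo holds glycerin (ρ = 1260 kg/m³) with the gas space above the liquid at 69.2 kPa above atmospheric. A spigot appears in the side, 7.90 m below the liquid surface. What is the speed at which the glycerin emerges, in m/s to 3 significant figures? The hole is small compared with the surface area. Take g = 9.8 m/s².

Take point 1 at the surface (v₁ ≈ 0) and point 2 at the hole (at atmospheric pressure). Bernoulli: P₁ + ρg h = P_atm + ½ρv₂².
With P₁ − P_atm = 69200 Pa, v₂ = √(2gh + 2ΔP/ρ) = √(2·9.8·7.90 + 2·69200/1260) = 16.3 m/s.

v ≈ 16.3 m/s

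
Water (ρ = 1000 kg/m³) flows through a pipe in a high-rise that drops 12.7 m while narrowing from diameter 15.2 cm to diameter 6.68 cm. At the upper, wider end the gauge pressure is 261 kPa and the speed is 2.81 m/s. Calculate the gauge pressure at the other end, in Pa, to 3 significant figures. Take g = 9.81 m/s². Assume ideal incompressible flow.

284000 Pa

By continuity, v₂ = v₁·A₁/A₂ = 2.81·(181/35.0) = 14.5 m/s.
Energy conservation along the streamline gives P₂ = P₁ − ½ρ(v₂² − v₁²) − ρg(h₂ − h₁).
P₂ = 261000 + ½·1000·(2.81² − 14.5²) − 1000·9.81·(−12.7) = 261000 + (-102000) − (-125000) = 284000 Pa.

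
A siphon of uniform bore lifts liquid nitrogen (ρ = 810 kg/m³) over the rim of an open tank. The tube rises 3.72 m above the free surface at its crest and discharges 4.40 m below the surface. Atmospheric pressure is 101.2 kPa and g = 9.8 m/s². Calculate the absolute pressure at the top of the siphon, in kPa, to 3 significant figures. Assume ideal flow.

Bernoulli surface→outlet gives ½v² = g·h_out, so v = √(2·9.8·4.40) = 9.29 m/s.
The bore is uniform, so the speed at the crest is the same v. Bernoulli surface→crest: P_atm = P_top + ½ρv² + ρg·h_top.
P_top = 101200 − ½·810·9.29² − 810·9.8·3.72 = 36700 Pa.

P_top ≈ 36.7 kPa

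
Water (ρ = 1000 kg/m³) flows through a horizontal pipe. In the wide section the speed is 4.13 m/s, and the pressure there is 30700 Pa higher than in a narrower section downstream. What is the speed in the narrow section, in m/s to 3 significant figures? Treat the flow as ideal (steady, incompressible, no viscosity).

Along the level pipe P + ½ρv² is conserved, hence v₂² = v₁² + 2(P₁ − P₂)/ρ.
v₂ = √(4.13² + 2·30700/1000) = √(17.1 + 61.4) = 8.86 m/s.

8.86 m/s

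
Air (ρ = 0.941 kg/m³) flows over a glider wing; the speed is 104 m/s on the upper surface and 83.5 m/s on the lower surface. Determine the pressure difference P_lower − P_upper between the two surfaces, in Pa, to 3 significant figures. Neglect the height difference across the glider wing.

1810 Pa

With negligible Δh, P + ½ρv² is constant, so P_low − P_up = ½ρ(v_up² − v_low²).
ΔP = ½·0.941·(104² − 83.5²) = 1810 Pa.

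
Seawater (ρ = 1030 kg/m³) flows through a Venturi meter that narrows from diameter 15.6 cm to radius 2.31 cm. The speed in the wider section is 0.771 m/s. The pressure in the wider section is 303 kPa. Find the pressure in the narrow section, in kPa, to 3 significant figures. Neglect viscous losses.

P₂ = 264 kPa

Mass conservation (A₁v₁ = A₂v₂) gives v₂ = 0.771 × 191/16.8 = 8.79 m/s.
With no height change, Bernoulli's equation is P₁ + ½ρv₁² = P₂ + ½ρv₂².
P₂ = P₁ − ½ρ(v₂² − v₁²) = 303000 − ½·1030·(8.79² − 0.771²) = 303000 − 39500 = 264000 Pa.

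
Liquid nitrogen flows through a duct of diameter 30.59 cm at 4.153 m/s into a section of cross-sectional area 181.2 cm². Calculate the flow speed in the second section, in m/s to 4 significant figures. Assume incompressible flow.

By continuity, v₂ = v₁·A₁/A₂ = 4.153·(734.9/181.2) = 16.84 m/s.

v₂ ≈ 16.84 m/s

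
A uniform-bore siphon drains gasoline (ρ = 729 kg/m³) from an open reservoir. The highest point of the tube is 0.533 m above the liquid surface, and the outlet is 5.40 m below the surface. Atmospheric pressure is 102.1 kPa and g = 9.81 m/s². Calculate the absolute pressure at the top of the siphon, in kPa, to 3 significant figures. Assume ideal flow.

The outlet speed comes from Torricelli: v = √(2g·5.40) = 10.3 m/s.
With constant cross-section the crest speed equals v; applying Bernoulli from the surface up to the crest, P_top = P_atm − ½ρv² − ρg·h_top.
P_top = 102100 − ½·729·10.3² − 729·9.81·0.533 = 59700 Pa.

59.7 kPa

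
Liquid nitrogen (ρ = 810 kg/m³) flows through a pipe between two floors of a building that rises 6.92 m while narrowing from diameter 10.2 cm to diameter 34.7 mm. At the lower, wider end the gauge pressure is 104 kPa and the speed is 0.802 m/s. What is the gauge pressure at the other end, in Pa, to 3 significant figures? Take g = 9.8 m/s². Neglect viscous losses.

Continuity gives A₁v₁ = A₂v₂, so v₂ = (81.7 cm²)/(9.46 cm²) × 0.802 m/s = 6.93 m/s.
Energy conservation along the streamline gives P₂ = P₁ − ½ρ(v₂² − v₁²) − ρg(h₂ − h₁).
P₂ = 104000 + ½·810·(0.802² − 6.93²) − 810·9.8·(+6.92) = 104000 + (-19200) − (54900) = 29900 Pa.

P₂ ≈ 29900 Pa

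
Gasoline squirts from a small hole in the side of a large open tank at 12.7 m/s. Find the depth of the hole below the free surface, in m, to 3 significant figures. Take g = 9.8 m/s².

For a small hole in a large open tank, ½v² = gh, giving h = v²/(2g).
h = 12.7²/(2·9.8) = 161/19.60 = 8.23 m.

8.23 m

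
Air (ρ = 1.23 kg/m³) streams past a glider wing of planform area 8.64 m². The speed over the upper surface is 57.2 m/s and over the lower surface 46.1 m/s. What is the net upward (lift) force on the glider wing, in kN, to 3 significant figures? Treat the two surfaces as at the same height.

F = 6.09 kN

The faster flow above has the lower pressure; Bernoulli (same height) gives ΔP = ½ρ(v_up² − v_low²).
ΔP = ½·1.23·(57.2² − 46.1²) = 705 Pa.
Lift = ΔP · A = 705 × 8.64 = 6090 N.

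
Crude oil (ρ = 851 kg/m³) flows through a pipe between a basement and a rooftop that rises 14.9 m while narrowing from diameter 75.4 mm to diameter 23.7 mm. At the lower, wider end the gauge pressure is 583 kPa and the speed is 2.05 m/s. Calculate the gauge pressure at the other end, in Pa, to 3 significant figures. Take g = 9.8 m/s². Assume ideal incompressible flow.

Mass conservation (A₁v₁ = A₂v₂) gives v₂ = 2.05 × 44.7/4.41 = 20.7 m/s.
Energy conservation along the streamline gives P₂ = P₁ − ½ρ(v₂² − v₁²) − ρg(h₂ − h₁).
P₂ = 583000 + ½·851·(2.05² − 20.7²) − 851·9.8·(+14.9) = 583000 + (-181000) − (124000) = 277000 Pa.

277000 Pa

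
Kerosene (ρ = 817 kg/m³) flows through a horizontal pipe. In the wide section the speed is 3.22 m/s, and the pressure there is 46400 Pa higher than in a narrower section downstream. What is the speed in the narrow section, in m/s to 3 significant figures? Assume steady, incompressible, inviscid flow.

11.1 m/s

Along the level pipe P + ½ρv² is conserved, hence v₂² = v₁² + 2(P₁ − P₂)/ρ.
v₂ = √(3.22² + 2·46400/817) = √(10.4 + 114) = 11.1 m/s.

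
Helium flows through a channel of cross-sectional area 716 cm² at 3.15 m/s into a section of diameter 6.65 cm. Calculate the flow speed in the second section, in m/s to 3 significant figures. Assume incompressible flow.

The volume flow rate is constant, so v₂ = (A₁/A₂)v₁ = (716/34.7)·3.15 = 64.9 m/s.

v₂ = 64.9 m/s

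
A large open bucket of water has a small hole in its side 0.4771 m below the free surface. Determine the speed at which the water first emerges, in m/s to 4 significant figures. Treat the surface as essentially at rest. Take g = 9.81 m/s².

v ≈ 3.060 m/s

With the surface at rest and both surface and jet at atmospheric pressure, Bernoulli gives ρg h = ½ρv², so v = √(2gh) = √(2·9.81·0.4771) = 3.060 m/s.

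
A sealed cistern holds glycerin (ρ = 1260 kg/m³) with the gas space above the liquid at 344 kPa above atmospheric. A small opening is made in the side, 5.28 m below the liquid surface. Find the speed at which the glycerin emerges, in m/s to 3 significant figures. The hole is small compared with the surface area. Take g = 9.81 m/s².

Take point 1 at the surface (v₁ ≈ 0) and point 2 at the hole (at atmospheric pressure). Bernoulli: P₁ + ρg h = P_atm + ½ρv₂².
With P₁ − P_atm = 344000 Pa, v₂ = √(2gh + 2ΔP/ρ) = √(2·9.81·5.28 + 2·344000/1260) = 25.5 m/s.

v ≈ 25.5 m/s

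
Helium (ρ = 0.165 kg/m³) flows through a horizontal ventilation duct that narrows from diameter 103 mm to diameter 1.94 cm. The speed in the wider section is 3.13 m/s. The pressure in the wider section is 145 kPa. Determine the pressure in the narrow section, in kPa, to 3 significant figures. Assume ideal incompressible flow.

144 kPa

Continuity gives A₁v₁ = A₂v₂, so v₂ = (83.3 cm²)/(2.96 cm²) × 3.13 m/s = 88.2 m/s.
The pipe is horizontal, so Bernoulli reduces to P₁ + ½ρv₁² = P₂ + ½ρv₂².
P₂ = P₁ − ½ρ(v₂² − v₁²) = 145000 − ½·0.165·(88.2² − 3.13²) = 145000 − 641 = 144000 Pa.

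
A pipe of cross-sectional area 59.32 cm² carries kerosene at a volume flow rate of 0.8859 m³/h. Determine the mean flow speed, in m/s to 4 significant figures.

Q = 0.8859 m³/h = 0.0002461 m³/s.
v = Q/A = 0.0002461 / 0.005932 = 0.04148 m/s.

0.04148 m/s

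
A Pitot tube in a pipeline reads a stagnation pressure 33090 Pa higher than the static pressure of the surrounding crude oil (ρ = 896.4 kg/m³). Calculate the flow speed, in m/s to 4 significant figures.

v ≈ 8.592 m/s

The dynamic pressure equals the rise in static pressure at the stagnation point: ΔP = ½ρv².
v = √(2ΔP/ρ) = √(2·33090/896.4) = 8.592 m/s.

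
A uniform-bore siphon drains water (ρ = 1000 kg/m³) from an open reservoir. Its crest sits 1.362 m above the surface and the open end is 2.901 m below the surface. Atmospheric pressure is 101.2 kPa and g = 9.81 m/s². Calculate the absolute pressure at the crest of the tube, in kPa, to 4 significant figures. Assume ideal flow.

59.38 kPa

Bernoulli surface→outlet gives ½v² = g·h_out, so v = √(2·9.81·2.901) = 7.544 m/s.
Continuity keeps v the same throughout the tube; from surface to crest, P_atm + 0 = P_top + ½ρv² + ρg·h_top.
P_top = 101200 − ½·1000·7.544² − 1000·9.81·1.362 = 59380 Pa.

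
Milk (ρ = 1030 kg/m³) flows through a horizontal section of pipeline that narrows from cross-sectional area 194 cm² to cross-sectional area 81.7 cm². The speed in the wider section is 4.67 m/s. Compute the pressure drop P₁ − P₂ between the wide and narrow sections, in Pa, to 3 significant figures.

By continuity, v₂ = v₁·A₁/A₂ = 4.67·(194/81.7) = 11.1 m/s.
Bernoulli (h₁ = h₂): P₁ − P₂ = ½ρ(v₂² − v₁²).
P₁ − P₂ = ½·1030·(11.1² − 4.67²) = ½·1030·101 = 52100 Pa.

ΔP ≈ 52100 Pa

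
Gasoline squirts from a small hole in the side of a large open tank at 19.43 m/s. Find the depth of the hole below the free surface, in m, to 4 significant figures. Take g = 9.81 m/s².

Inverting v = √(2gh) gives h = v² / 2g.
h = 19.43²/(2·9.81) = 377.5/19.62 = 19.24 m.

h = 19.24 m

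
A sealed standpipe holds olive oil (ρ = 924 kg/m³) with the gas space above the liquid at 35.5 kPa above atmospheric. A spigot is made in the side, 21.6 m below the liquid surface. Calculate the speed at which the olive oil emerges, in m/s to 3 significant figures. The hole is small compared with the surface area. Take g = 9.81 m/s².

22.4 m/s

Take point 1 at the surface (v₁ ≈ 0) and point 2 at the hole (at atmospheric pressure). Bernoulli: P₁ + ρg h = P_atm + ½ρv₂².
With P₁ − P_atm = 35500 Pa, v₂ = √(2gh + 2ΔP/ρ) = √(2·9.81·21.6 + 2·35500/924) = 22.4 m/s.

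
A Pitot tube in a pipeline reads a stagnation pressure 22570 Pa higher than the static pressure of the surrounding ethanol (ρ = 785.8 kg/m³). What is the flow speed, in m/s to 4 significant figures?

7.579 m/s

Bernoulli between the free stream and the stagnation point: ½ρv² = P_stag − P_static.
v = √(2ΔP/ρ) = √(2·22570/785.8) = 7.579 m/s.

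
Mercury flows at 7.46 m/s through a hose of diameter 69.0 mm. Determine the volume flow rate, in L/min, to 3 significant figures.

Q = A·v = 0.00374 m² × 7.46 m/s = 0.0279 m³/s.
Converting: 0.0279 m³/s × 60000 = 1670 L/min.

1670 L/min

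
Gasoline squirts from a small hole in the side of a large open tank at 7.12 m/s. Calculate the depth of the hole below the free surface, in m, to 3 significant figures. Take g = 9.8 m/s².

h = 2.59 m

For a small hole in a large open tank, ½v² = gh, giving h = v²/(2g).
h = 7.12²/(2·9.8) = 50.7/19.60 = 2.59 m.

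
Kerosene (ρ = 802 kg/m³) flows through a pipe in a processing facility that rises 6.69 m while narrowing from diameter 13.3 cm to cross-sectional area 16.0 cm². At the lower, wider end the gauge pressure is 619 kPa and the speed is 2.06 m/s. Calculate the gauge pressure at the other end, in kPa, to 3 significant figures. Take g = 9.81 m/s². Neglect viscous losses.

P₂ ≈ 440 kPa

The volume flow rate is constant, so v₂ = (A₁/A₂)v₁ = (139/16.0)·2.06 = 17.9 m/s.
Applying Bernoulli between the two ends and solving for P₂: P₂ = P₁ + ½ρ(v₁² − v₂²) − ρgΔh.
P₂ = 619000 + ½·802·(2.06² − 17.9²) − 802·9.81·(+6.69) = 619000 + (-127000) − (52600) = 440000 Pa.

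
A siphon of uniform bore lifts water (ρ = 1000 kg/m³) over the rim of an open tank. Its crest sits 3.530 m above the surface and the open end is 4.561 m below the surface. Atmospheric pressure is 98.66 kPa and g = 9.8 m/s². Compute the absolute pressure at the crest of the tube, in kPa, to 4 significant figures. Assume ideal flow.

Bernoulli surface→outlet gives ½v² = g·h_out, so v = √(2·9.8·4.561) = 9.455 m/s.
With constant cross-section the crest speed equals v; applying Bernoulli from the surface up to the crest, P_top = P_atm − ½ρv² − ρg·h_top.
P_top = 98660 − ½·1000·9.455² − 1000·9.8·3.530 = 19370 Pa.

P_top ≈ 19.37 kPa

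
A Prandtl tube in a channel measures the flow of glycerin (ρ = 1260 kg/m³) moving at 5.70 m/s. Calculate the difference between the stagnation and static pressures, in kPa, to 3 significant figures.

Bernoulli between the free stream and the stagnation point: ½ρv² = P_stag − P_static.
ΔP = ½·1260·5.70² = 20500 Pa.

ΔP ≈ 20.5 kPa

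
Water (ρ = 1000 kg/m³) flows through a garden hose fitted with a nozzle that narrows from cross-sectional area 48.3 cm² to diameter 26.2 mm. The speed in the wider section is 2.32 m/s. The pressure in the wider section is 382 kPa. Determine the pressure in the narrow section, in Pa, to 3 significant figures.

P₂ ≈ 169000 Pa

By continuity, v₂ = v₁·A₁/A₂ = 2.32·(48.3/5.39) = 20.8 m/s.
With no height change, Bernoulli's equation is P₁ + ½ρv₁² = P₂ + ½ρv₂².
P₂ = P₁ − ½ρ(v₂² − v₁²) = 382000 − ½·1000·(20.8² − 2.32²) = 382000 − 213000 = 169000 Pa.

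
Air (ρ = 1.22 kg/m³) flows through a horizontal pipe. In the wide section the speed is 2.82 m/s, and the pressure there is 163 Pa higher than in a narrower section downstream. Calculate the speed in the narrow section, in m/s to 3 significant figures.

v₂ = 16.6 m/s

With h₁ = h₂, rearranging Bernoulli gives v₂ = √(v₁² + 2ΔP/ρ).
v₂ = √(2.82² + 2·163/1.22) = √(7.95 + 267) = 16.6 m/s.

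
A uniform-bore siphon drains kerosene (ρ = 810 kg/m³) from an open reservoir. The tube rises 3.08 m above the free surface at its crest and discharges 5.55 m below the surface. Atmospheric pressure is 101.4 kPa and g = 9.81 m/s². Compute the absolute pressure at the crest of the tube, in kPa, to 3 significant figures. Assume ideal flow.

Bernoulli surface→outlet gives ½v² = g·h_out, so v = √(2·9.81·5.55) = 10.4 m/s.
Continuity keeps v the same throughout the tube; from surface to crest, P_atm + 0 = P_top + ½ρv² + ρg·h_top.
P_top = 101400 − ½·810·10.4² − 810·9.81·3.08 = 32800 Pa.

P_top ≈ 32.8 kPa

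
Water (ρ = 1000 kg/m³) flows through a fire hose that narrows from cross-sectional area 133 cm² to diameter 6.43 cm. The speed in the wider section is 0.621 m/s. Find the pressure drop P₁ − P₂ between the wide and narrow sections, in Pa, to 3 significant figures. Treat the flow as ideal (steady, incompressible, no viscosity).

The volume flow rate is constant, so v₂ = (A₁/A₂)v₁ = (133/32.5)·0.621 = 2.54 m/s.
With no height change, Bernoulli's equation is P₁ + ½ρv₁² = P₂ + ½ρv₂².
P₁ − P₂ = ½·1000·(2.54² − 0.621²) = ½·1000·6.08 = 3040 Pa.

ΔP ≈ 3040 Pa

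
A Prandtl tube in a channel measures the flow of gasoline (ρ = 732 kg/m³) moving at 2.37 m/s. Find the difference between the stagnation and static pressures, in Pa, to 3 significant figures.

ΔP ≈ 2060 Pa

Bernoulli between the free stream and the stagnation point: ½ρv² = P_stag − P_static.
ΔP = ½·732·2.37² = 2060 Pa.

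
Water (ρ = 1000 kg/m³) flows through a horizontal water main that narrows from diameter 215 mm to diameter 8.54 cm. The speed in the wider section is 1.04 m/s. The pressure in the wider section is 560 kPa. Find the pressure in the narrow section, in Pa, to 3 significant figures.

The volume flow rate is constant, so v₂ = (A₁/A₂)v₁ = (363/57.3)·1.04 = 6.59 m/s.
With no height change, Bernoulli's equation is P₁ + ½ρv₁² = P₂ + ½ρv₂².
P₂ = P₁ − ½ρ(v₂² − v₁²) = 560000 − ½·1000·(6.59² − 1.04²) = 560000 − 21200 = 539000 Pa.

539000 Pa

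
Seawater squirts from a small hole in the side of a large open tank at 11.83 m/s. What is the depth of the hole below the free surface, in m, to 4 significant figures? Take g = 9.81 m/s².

For a small hole in a large open tank, ½v² = gh, giving h = v²/(2g).
h = 11.83²/(2·9.81) = 139.9/19.62 = 7.133 m.

h = 7.133 m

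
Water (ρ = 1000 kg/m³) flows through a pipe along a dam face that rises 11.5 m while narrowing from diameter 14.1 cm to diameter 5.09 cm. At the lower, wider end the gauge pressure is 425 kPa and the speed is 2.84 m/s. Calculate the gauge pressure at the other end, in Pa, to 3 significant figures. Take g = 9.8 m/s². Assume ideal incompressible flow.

78900 Pa

By continuity, v₂ = v₁·A₁/A₂ = 2.84·(156/20.3) = 21.8 m/s.
Applying Bernoulli between the two ends and solving for P₂: P₂ = P₁ + ½ρ(v₁² − v₂²) − ρgΔh.
P₂ = 425000 + ½·1000·(2.84² − 21.8²) − 1000·9.8·(+11.5) = 425000 + (-233000) − (113000) = 78900 Pa.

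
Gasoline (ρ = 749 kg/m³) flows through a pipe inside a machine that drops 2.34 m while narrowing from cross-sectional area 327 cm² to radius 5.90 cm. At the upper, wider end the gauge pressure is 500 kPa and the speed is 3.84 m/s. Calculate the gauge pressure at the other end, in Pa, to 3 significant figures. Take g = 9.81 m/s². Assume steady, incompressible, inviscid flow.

Mass conservation (A₁v₁ = A₂v₂) gives v₂ = 3.84 × 327/109 = 11.5 m/s.
Bernoulli: P₁ + ½ρv₁² + ρg h₁ = P₂ + ½ρv₂² + ρg h₂, so P₂ = P₁ + ½ρ(v₁² − v₂²) − ρg(h₂ − h₁).
P₂ = 500000 + ½·749·(3.84² − 11.5²) − 749·9.81·(−2.34) = 500000 + (-43900) − (-17200) = 473000 Pa.

P₂ = 473000 Pa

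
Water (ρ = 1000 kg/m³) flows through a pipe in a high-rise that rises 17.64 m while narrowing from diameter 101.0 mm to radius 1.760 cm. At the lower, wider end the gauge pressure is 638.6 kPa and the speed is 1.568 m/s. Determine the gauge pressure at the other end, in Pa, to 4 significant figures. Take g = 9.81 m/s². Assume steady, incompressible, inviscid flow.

The volume flow rate is constant, so v₂ = (A₁/A₂)v₁ = (80.12/9.731)·1.568 = 12.91 m/s.
Applying Bernoulli between the two ends and solving for P₂: P₂ = P₁ + ½ρ(v₁² − v₂²) − ρgΔh.
P₂ = 638600 + ½·1000·(1.568² − 12.91²) − 1000·9.81·(+17.64) = 638600 + (-82100) − (173000) = 383500 Pa.

P₂ = 383500 Pa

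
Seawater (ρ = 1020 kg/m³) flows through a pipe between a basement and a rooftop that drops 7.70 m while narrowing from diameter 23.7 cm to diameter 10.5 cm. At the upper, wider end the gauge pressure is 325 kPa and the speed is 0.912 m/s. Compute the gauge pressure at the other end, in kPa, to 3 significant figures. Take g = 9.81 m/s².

The volume flow rate is constant, so v₂ = (A₁/A₂)v₁ = (441/86.6)·0.912 = 4.65 m/s.
Energy conservation along the streamline gives P₂ = P₁ − ½ρ(v₂² − v₁²) − ρg(h₂ − h₁).
P₂ = 325000 + ½·1020·(0.912² − 4.65²) − 1020·9.81·(−7.70) = 325000 + (-10600) − (-77000) = 391000 Pa.

P₂ = 391 kPa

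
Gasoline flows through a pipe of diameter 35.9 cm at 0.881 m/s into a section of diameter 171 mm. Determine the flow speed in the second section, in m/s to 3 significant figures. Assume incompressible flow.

Continuity gives A₁v₁ = A₂v₂, so v₂ = (1010 cm²)/(230 cm²) × 0.881 m/s = 3.88 m/s.

v₂ = 3.88 m/s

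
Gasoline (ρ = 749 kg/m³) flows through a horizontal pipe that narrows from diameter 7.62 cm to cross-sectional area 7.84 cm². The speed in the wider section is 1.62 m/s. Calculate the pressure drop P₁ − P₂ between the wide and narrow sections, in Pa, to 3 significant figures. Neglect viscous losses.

Continuity gives A₁v₁ = A₂v₂, so v₂ = (45.6 cm²)/(7.84 cm²) × 1.62 m/s = 9.42 m/s.
Along the horizontal streamline, P + ½ρv² is constant.
P₁ − P₂ = ½·749·(9.42² − 1.62²) = ½·749·86.2 = 32300 Pa.

ΔP = 32300 Pa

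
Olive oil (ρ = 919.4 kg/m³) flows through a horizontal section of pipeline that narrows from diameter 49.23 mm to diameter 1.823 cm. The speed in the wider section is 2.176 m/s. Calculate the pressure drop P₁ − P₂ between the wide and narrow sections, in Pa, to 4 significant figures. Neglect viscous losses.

By continuity, v₂ = v₁·A₁/A₂ = 2.176·(19.03/2.610) = 15.87 m/s.
With no height change, Bernoulli's equation is P₁ + ½ρv₁² = P₂ + ½ρv₂².
P₁ − P₂ = ½·919.4·(15.87² − 2.176²) = ½·919.4·247.1 = 113600 Pa.

ΔP ≈ 113600 Pa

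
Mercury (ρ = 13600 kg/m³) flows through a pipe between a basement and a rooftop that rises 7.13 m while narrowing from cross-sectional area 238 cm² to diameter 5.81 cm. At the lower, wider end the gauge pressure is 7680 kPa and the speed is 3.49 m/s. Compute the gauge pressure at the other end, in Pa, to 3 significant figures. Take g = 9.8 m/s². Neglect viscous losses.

Mass conservation (A₁v₁ = A₂v₂) gives v₂ = 3.49 × 238/26.5 = 31.3 m/s.
Energy conservation along the streamline gives P₂ = P₁ − ½ρ(v₂² − v₁²) − ρg(h₂ − h₁).
P₂ = 7680000 + ½·13600·(3.49² − 31.3²) − 13600·9.8·(+7.13) = 7680000 + (-6590000) − (950000) = 138000 Pa.

P₂ ≈ 138000 Pa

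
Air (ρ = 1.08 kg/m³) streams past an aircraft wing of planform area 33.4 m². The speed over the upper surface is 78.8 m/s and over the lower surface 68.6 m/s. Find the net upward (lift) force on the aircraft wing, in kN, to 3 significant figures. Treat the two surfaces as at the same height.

F ≈ 27.1 kN

The faster flow above has the lower pressure; Bernoulli (same height) gives ΔP = ½ρ(v_up² − v_low²).
ΔP = ½·1.08·(78.8² − 68.6²) = 812 Pa.
Lift = ΔP · A = 812 × 33.4 = 27100 N.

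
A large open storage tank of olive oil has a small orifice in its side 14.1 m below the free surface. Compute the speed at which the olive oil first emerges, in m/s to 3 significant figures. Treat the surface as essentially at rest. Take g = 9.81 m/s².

With the surface at rest and both surface and jet at atmospheric pressure, Bernoulli gives ρg h = ½ρv², so v = √(2gh) = √(2·9.81·14.1) = 16.6 m/s.

16.6 m/s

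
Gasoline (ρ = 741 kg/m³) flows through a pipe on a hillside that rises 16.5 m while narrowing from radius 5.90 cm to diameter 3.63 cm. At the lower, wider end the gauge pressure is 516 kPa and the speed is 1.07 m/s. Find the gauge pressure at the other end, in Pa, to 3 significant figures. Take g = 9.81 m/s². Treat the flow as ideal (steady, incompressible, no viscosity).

P₂ = 349000 Pa

Continuity gives A₁v₁ = A₂v₂, so v₂ = (109 cm²)/(10.3 cm²) × 1.07 m/s = 11.3 m/s.
Applying Bernoulli between the two ends and solving for P₂: P₂ = P₁ + ½ρ(v₁² − v₂²) − ρgΔh.
P₂ = 516000 + ½·741·(1.07² − 11.3²) − 741·9.81·(+16.5) = 516000 + (-46900) − (120000) = 349000 Pa.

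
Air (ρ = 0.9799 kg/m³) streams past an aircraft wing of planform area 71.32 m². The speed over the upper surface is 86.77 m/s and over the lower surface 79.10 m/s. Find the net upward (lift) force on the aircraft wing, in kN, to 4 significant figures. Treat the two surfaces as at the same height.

The faster flow above has the lower pressure; Bernoulli (same height) gives ΔP = ½ρ(v_up² − v_low²).
ΔP = ½·0.9799·(86.77² − 79.10²) = 623.3 Pa.
Lift = ΔP · A = 623.3 × 71.32 = 44460 N.

F = 44.46 kN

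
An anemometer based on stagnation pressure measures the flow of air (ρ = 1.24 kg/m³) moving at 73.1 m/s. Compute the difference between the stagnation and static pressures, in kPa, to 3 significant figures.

At the stagnation point the flow is brought to rest, so Bernoulli gives P_stag − P_static = ½ρv².
ΔP = ½·1.24·73.1² = 3310 Pa.

3.31 kPa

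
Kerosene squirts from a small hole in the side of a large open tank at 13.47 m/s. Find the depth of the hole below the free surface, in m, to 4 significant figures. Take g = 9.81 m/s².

Torricelli: v = √(2gh), so h = v²/(2g).
h = 13.47²/(2·9.81) = 181.4/19.62 = 9.248 m.

h ≈ 9.248 m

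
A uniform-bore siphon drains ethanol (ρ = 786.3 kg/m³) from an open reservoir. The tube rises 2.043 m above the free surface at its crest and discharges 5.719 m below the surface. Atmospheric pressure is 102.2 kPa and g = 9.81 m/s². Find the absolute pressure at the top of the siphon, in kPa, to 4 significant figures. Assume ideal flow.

Bernoulli surface→outlet gives ½v² = g·h_out, so v = √(2·9.81·5.719) = 10.59 m/s.
With constant cross-section the crest speed equals v; applying Bernoulli from the surface up to the crest, P_top = P_atm − ½ρv² − ρg·h_top.
P_top = 102200 − ½·786.3·10.59² − 786.3·9.81·2.043 = 42330 Pa.

P_top ≈ 42.33 kPa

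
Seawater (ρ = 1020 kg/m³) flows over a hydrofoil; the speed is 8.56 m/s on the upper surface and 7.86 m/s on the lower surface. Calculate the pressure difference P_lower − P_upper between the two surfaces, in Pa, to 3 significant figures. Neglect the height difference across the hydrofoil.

ΔP ≈ 5860 Pa

The pressure is lower where the speed is higher: ΔP = ½ρ(v_up² − v_low²).
ΔP = ½·1020·(8.56² − 7.86²) = 5860 Pa.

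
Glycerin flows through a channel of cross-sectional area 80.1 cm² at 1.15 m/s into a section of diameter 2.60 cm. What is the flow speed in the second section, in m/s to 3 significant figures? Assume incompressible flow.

v₂ = 17.3 m/s

By continuity, v₂ = v₁·A₁/A₂ = 1.15·(80.1/5.31) = 17.3 m/s.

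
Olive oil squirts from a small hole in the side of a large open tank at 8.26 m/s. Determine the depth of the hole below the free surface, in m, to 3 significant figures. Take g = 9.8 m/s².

3.48 m

Torricelli: v = √(2gh), so h = v²/(2g).
h = 8.26²/(2·9.8) = 68.2/19.60 = 3.48 m.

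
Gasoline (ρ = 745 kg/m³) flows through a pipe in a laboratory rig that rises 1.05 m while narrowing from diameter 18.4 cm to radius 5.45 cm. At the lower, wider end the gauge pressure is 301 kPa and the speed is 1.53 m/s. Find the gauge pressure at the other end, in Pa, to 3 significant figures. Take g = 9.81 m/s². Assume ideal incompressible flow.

P₂ ≈ 287000 Pa

By continuity, v₂ = v₁·A₁/A₂ = 1.53·(266/93.3) = 4.36 m/s.
Energy conservation along the streamline gives P₂ = P₁ − ½ρ(v₂² − v₁²) − ρg(h₂ − h₁).
P₂ = 301000 + ½·745·(1.53² − 4.36²) − 745·9.81·(+1.05) = 301000 + (-6210) − (7670) = 287000 Pa.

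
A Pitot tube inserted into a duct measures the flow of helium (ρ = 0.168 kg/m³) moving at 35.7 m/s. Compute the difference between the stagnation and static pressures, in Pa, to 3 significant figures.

The dynamic pressure equals the rise in static pressure at the stagnation point: ΔP = ½ρv².
ΔP = ½·0.168·35.7² = 107 Pa.

107 Pa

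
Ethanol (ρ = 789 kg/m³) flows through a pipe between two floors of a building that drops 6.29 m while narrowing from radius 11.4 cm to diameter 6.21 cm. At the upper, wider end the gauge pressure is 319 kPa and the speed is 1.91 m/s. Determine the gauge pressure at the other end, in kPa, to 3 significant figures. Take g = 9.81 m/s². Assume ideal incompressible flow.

Continuity gives A₁v₁ = A₂v₂, so v₂ = (408 cm²)/(30.3 cm²) × 1.91 m/s = 25.7 m/s.
Energy conservation along the streamline gives P₂ = P₁ − ½ρ(v₂² − v₁²) − ρg(h₂ − h₁).
P₂ = 319000 + ½·789·(1.91² − 25.7²) − 789·9.81·(−6.29) = 319000 + (-260000) − (-48700) = 108000 Pa.

P₂ ≈ 108 kPa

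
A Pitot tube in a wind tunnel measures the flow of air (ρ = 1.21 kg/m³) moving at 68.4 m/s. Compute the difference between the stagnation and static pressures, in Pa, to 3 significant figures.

At the stagnation point the flow is brought to rest, so Bernoulli gives P_stag − P_static = ½ρv².
ΔP = ½·1.21·68.4² = 2830 Pa.

ΔP ≈ 2830 Pa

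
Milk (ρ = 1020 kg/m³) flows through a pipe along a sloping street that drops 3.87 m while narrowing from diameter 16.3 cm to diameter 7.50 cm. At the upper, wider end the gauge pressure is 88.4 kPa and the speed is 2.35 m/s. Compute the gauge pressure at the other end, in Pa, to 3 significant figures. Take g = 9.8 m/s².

P₂ ≈ 67100 Pa

Continuity gives A₁v₁ = A₂v₂, so v₂ = (209 cm²)/(44.2 cm²) × 2.35 m/s = 11.1 m/s.
Bernoulli: P₁ + ½ρv₁² + ρg h₁ = P₂ + ½ρv₂² + ρg h₂, so P₂ = P₁ + ½ρ(v₁² − v₂²) − ρg(h₂ − h₁).
P₂ = 88400 + ½·1020·(2.35² − 11.1²) − 1020·9.8·(−3.87) = 88400 + (-60000) − (-38700) = 67100 Pa.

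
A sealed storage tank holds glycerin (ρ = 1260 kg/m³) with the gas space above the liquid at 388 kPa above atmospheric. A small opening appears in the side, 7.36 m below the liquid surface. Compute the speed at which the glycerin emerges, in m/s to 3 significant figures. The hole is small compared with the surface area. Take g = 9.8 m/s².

v ≈ 27.6 m/s

Take point 1 at the surface (v₁ ≈ 0) and point 2 at the hole (at atmospheric pressure). Bernoulli: P₁ + ρg h = P_atm + ½ρv₂².
With P₁ − P_atm = 388000 Pa, v₂ = √(2gh + 2ΔP/ρ) = √(2·9.8·7.36 + 2·388000/1260) = 27.6 m/s.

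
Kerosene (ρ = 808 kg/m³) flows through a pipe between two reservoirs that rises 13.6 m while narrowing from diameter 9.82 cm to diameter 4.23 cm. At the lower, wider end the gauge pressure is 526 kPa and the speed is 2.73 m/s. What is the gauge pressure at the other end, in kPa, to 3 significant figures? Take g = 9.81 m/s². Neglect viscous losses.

The volume flow rate is constant, so v₂ = (A₁/A₂)v₁ = (75.7/14.1)·2.73 = 14.7 m/s.
Energy conservation along the streamline gives P₂ = P₁ − ½ρ(v₂² − v₁²) − ρg(h₂ − h₁).
P₂ = 526000 + ½·808·(2.73² − 14.7²) − 808·9.81·(+13.6) = 526000 + (-84400) − (108000) = 334000 Pa.

P₂ ≈ 334 kPa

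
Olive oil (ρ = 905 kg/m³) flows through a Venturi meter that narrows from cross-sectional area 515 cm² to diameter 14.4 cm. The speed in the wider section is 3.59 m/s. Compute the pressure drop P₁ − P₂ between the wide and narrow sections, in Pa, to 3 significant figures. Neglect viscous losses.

ΔP = 52500 Pa

Continuity gives A₁v₁ = A₂v₂, so v₂ = (515 cm²)/(163 cm²) × 3.59 m/s = 11.4 m/s.
The pipe is horizontal, so Bernoulli reduces to P₁ + ½ρv₁² = P₂ + ½ρv₂².
P₁ − P₂ = ½·905·(11.4² − 3.59²) = ½·905·116 = 52500 Pa.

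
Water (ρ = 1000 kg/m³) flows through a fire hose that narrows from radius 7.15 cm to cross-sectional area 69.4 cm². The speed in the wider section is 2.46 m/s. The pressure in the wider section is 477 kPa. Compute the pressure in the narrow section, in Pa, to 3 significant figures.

P₂ ≈ 464000 Pa

Mass conservation (A₁v₁ = A₂v₂) gives v₂ = 2.46 × 161/69.4 = 5.69 m/s.
The pipe is horizontal, so Bernoulli reduces to P₁ + ½ρv₁² = P₂ + ½ρv₂².
P₂ = P₁ − ½ρ(v₂² − v₁²) = 477000 − ½·1000·(5.69² − 2.46²) = 477000 − 13200 = 464000 Pa.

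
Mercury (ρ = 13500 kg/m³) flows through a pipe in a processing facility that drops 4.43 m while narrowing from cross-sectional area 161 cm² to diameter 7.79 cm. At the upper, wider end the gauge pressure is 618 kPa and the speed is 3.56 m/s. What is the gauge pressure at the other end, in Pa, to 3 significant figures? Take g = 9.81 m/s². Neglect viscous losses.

P₂ ≈ 314000 Pa

By continuity, v₂ = v₁·A₁/A₂ = 3.56·(161/47.7) = 12.0 m/s.
Applying Bernoulli between the two ends and solving for P₂: P₂ = P₁ + ½ρ(v₁² − v₂²) − ρgΔh.
P₂ = 618000 + ½·13500·(3.56² − 12.0²) − 13500·9.81·(−4.43) = 618000 + (-891000) − (-587000) = 314000 Pa.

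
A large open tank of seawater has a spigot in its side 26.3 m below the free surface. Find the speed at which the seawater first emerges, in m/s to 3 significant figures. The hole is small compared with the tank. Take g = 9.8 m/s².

The surface is effectively still and both ends are open, so ½v² = gh and v = √(2·9.8·26.3) = 22.7 m/s.

v ≈ 22.7 m/s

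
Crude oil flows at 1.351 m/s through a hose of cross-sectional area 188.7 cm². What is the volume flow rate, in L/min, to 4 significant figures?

Q ≈ 1530 L/min

Q = A·v = 0.01887 m² × 1.351 m/s = 0.02549 m³/s.
Converting: 0.02549 m³/s × 60000 = 1530 L/min.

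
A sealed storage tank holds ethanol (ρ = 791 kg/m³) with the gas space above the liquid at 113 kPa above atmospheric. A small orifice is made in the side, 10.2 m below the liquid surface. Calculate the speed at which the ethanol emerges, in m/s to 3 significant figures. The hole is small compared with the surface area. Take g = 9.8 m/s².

Take point 1 at the surface (v₁ ≈ 0) and point 2 at the hole (at atmospheric pressure). Bernoulli: P₁ + ρg h = P_atm + ½ρv₂².
With P₁ − P_atm = 113000 Pa, v₂ = √(2gh + 2ΔP/ρ) = √(2·9.8·10.2 + 2·113000/791) = 22.0 m/s.

22.0 m/s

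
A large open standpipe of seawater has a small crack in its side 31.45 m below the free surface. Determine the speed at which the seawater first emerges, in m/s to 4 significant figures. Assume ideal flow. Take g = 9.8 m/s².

v = 24.83 m/s

Torricelli's result v = √(2gh) gives v = √(2·9.8·31.45) = 24.83 m/s.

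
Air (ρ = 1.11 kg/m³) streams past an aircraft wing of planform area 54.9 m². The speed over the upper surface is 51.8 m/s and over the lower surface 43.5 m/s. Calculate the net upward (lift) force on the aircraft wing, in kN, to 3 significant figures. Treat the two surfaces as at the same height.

With equal heights on the two surfaces, Bernoulli gives P_lower − P_upper = ½ρ(v_upper² − v_lower²).
ΔP = ½·1.11·(51.8² − 43.5²) = 439 Pa.
Lift = ΔP · A = 439 × 54.9 = 24100 N.

F = 24.1 kN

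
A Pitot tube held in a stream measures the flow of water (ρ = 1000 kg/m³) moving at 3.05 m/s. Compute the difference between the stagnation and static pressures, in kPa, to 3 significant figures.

ΔP ≈ 4.65 kPa

The dynamic pressure equals the rise in static pressure at the stagnation point: ΔP = ½ρv².
ΔP = ½·1000·3.05² = 4650 Pa.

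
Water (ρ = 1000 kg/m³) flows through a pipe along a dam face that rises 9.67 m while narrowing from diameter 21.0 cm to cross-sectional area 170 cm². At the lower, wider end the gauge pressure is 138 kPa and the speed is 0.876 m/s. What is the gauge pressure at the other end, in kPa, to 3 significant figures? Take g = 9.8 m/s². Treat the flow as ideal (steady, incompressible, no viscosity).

The volume flow rate is constant, so v₂ = (A₁/A₂)v₁ = (346/170)·0.876 = 1.78 m/s.
Energy conservation along the streamline gives P₂ = P₁ − ½ρ(v₂² − v₁²) − ρg(h₂ − h₁).
P₂ = 138000 + ½·1000·(0.876² − 1.78²) − 1000·9.8·(+9.67) = 138000 + (-1210) − (94800) = 42000 Pa.

P₂ = 42.0 kPa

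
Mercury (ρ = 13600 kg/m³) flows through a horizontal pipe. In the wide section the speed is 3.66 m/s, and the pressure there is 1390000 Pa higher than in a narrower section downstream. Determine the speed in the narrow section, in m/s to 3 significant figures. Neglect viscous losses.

With h₁ = h₂, rearranging Bernoulli gives v₂ = √(v₁² + 2ΔP/ρ).
v₂ = √(3.66² + 2·1390000/13600) = √(13.4 + 204) = 14.8 m/s.

v₂ = 14.8 m/s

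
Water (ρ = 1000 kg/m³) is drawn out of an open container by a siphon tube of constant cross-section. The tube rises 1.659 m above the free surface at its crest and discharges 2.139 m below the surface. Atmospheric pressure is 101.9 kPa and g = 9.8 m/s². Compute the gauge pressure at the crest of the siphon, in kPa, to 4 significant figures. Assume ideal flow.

From the surface to the outlet (both open to atmosphere, surface at rest): v = √(2g·h_out) = √(2·9.8·2.139) = 6.475 m/s.
Continuity keeps v the same throughout the tube; from surface to crest, P_atm + 0 = P_top + ½ρv² + ρg·h_top.
P_top = 101900 − ½·1000·6.475² − 1000·9.8·1.659 = 64680 Pa. So P_gauge = P_top − P_atm = -37220 Pa.

P_gauge = -37.22 kPa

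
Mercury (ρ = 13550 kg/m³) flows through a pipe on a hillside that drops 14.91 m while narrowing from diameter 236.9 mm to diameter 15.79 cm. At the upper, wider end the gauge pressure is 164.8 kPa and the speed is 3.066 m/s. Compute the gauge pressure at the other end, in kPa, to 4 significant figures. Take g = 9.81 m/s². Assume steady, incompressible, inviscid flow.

Continuity gives A₁v₁ = A₂v₂, so v₂ = (440.8 cm²)/(195.8 cm²) × 3.066 m/s = 6.901 m/s.
Bernoulli: P₁ + ½ρv₁² + ρg h₁ = P₂ + ½ρv₂² + ρg h₂, so P₂ = P₁ + ½ρ(v₁² − v₂²) − ρg(h₂ − h₁).
P₂ = 164800 + ½·13550·(3.066² − 6.901²) − 13550·9.81·(−14.91) = 164800 + (-259000) − (-1982000) = 1888000 Pa.

P₂ = 1888 kPa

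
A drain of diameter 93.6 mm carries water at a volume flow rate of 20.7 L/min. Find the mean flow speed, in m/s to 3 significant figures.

v = 0.0501 m/s

Q = 20.7 L/min = 0.000345 m³/s.
v = Q/A = 0.000345 / 0.00688 = 0.0501 m/s.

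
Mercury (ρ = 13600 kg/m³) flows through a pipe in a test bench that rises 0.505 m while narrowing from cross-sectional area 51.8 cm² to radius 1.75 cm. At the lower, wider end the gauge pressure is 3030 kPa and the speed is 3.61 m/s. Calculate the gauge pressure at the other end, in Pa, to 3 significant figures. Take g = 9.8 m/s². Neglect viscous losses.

Mass conservation (A₁v₁ = A₂v₂) gives v₂ = 3.61 × 51.8/9.62 = 19.4 m/s.
Bernoulli: P₁ + ½ρv₁² + ρg h₁ = P₂ + ½ρv₂² + ρg h₂, so P₂ = P₁ + ½ρ(v₁² − v₂²) − ρg(h₂ − h₁).
P₂ = 3030000 + ½·13600·(3.61² − 19.4²) − 13600·9.8·(+0.505) = 3030000 + (-2480000) − (67300) = 483000 Pa.

483000 Pa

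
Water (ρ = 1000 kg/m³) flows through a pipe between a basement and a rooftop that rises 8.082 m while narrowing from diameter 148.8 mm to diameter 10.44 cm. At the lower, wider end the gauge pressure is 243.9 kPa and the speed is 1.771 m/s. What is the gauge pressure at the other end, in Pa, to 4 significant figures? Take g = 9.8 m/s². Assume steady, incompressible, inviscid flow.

P₂ ≈ 159800 Pa

The volume flow rate is constant, so v₂ = (A₁/A₂)v₁ = (173.9/85.60)·1.771 = 3.598 m/s.
Applying Bernoulli between the two ends and solving for P₂: P₂ = P₁ + ½ρ(v₁² − v₂²) − ρgΔh.
P₂ = 243900 + ½·1000·(1.771² − 3.598²) − 1000·9.8·(+8.082) = 243900 + (-4903) − (79200) = 159800 Pa.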